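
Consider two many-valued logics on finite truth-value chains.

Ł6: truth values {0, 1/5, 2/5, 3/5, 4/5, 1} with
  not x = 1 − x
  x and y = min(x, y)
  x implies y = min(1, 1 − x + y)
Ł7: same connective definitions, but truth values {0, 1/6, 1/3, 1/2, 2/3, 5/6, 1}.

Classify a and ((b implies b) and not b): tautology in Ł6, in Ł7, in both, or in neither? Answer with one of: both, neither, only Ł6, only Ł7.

In Ł6: at a = 0, b = 0 the value is 0 — not a tautology.
In Ł7: at a = 0, b = 0 the value is 0 — not a tautology.

neither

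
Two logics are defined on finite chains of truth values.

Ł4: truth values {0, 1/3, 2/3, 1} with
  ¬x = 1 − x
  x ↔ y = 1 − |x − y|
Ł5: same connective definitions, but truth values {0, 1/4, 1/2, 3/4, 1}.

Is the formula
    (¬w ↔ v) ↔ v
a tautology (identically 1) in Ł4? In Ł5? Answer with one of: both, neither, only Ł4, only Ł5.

neither

In Ł4: at v = 0, w = 1/3 the value is 2/3 — not a tautology.
In Ł5: at v = 0, w = 1/4 the value is 3/4 — not a tautology.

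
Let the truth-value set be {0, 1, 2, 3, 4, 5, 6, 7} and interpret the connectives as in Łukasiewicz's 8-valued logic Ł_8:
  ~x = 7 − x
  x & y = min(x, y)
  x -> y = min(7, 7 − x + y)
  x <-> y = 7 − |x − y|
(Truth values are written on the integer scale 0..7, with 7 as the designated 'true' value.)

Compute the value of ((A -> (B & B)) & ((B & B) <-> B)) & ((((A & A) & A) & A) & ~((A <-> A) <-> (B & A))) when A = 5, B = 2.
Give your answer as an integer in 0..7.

4

B & B = 2 & 2 = 2
A -> (B & B) = 5 -> 2 = 4
B & B = 2 & 2 = 2
(B & B) <-> B = 2 <-> 2 = 7
(A -> (B & B)) & ((B & B) <-> B) = 4 & 7 = 4
A & A = 5 & 5 = 5
(A & A) & A = 5 & 5 = 5
((A & A) & A) & A = 5 & 5 = 5
A <-> A = 5 <-> 5 = 7
B & A = 2 & 5 = 2
(A <-> A) <-> (B & A) = 7 <-> 2 = 2
~((A <-> A) <-> (B & A)) = ~2 = 5
(((A & A) & A) & A) & ~((A <-> A) <-> (B & A)) = 5 & 5 = 5
((A -> (B & B)) & ((B & B) <-> B)) & ((((A & A) & A) & A) & ~((A <-> A) <-> (B & A))) = 4 & 5 = 4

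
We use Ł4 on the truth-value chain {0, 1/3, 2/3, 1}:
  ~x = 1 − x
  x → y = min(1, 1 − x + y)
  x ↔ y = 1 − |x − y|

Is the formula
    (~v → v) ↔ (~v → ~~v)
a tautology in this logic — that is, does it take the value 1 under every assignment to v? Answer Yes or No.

Yes

v = 0 ↦ 1
v = 1/3 ↦ 1
v = 2/3 ↦ 1
v = 1 ↦ 1
Every assignment gives a value ≥ 1.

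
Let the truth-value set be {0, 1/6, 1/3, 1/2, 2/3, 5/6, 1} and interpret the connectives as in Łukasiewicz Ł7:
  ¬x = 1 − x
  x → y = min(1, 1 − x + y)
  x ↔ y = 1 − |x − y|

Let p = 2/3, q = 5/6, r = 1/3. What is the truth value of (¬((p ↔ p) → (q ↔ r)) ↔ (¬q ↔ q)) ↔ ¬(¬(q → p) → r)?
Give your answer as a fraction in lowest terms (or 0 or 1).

p ↔ p = 2/3 ↔ 2/3 = 1
q ↔ r = 5/6 ↔ 1/3 = 1/2
(p ↔ p) → (q ↔ r) = 1 → 1/2 = 1/2
¬((p ↔ p) → (q ↔ r)) = ¬1/2 = 1/2
¬q = ¬5/6 = 1/6
¬q ↔ q = 1/6 ↔ 5/6 = 1/3
¬((p ↔ p) → (q ↔ r)) ↔ (¬q ↔ q) = 1/2 ↔ 1/3 = 5/6
q → p = 5/6 → 2/3 = 5/6
¬(q → p) = ¬5/6 = 1/6
¬(q → p) → r = 1/6 → 1/3 = 1
¬(¬(q → p) → r) = ¬1 = 0
(¬((p ↔ p) → (q ↔ r)) ↔ (¬q ↔ q)) ↔ ¬(¬(q → p) → r) = 5/6 ↔ 0 = 1/6

1/6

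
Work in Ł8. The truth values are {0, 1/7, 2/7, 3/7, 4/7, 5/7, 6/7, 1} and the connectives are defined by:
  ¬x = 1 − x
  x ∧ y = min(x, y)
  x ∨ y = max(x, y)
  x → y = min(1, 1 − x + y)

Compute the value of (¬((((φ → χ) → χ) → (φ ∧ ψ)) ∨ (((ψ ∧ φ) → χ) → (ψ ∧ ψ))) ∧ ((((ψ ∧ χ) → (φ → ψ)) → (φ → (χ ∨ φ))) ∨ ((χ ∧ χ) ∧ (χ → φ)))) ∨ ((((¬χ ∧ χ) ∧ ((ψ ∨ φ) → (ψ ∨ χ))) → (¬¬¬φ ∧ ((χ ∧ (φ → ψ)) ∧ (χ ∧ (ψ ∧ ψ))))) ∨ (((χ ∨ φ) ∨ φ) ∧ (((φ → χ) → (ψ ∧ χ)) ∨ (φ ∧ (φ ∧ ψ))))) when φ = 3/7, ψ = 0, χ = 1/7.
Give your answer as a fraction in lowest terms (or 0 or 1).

φ → χ = 3/7 → 1/7 = 5/7
(φ → χ) → χ = 5/7 → 1/7 = 3/7
φ ∧ ψ = 3/7 ∧ 0 = 0
((φ → χ) → χ) → (φ ∧ ψ) = 3/7 → 0 = 4/7
ψ ∧ φ = 0 ∧ 3/7 = 0
(ψ ∧ φ) → χ = 0 → 1/7 = 1
ψ ∧ ψ = 0 ∧ 0 = 0
((ψ ∧ φ) → χ) → (ψ ∧ ψ) = 1 → 0 = 0
(((φ → χ) → χ) → (φ ∧ ψ)) ∨ (((ψ ∧ φ) → χ) → (ψ ∧ ψ)) = 4/7 ∨ 0 = 4/7
¬((((φ → χ) → χ) → (φ ∧ ψ)) ∨ (((ψ ∧ φ) → χ) → (ψ ∧ ψ))) = ¬4/7 = 3/7
ψ ∧ χ = 0 ∧ 1/7 = 0
φ → ψ = 3/7 → 0 = 4/7
(ψ ∧ χ) → (φ → ψ) = 0 → 4/7 = 1
χ ∨ φ = 1/7 ∨ 3/7 = 3/7
φ → (χ ∨ φ) = 3/7 → 3/7 = 1
((ψ ∧ χ) → (φ → ψ)) → (φ → (χ ∨ φ)) = 1 → 1 = 1
χ ∧ χ = 1/7 ∧ 1/7 = 1/7
χ → φ = 1/7 → 3/7 = 1
(χ ∧ χ) ∧ (χ → φ) = 1/7 ∧ 1 = 1/7
(((ψ ∧ χ) → (φ → ψ)) → (φ → (χ ∨ φ))) ∨ ((χ ∧ χ) ∧ (χ → φ)) = 1 ∨ 1/7 = 1
¬((((φ → χ) → χ) → (φ ∧ ψ)) ∨ (((ψ ∧ φ) → χ) → (ψ ∧ ψ))) ∧ ((((ψ ∧ χ) → (φ → ψ)) → (φ → (χ ∨ φ))) ∨ ((χ ∧ χ) ∧ (χ → φ))) = 3/7 ∧ 1 = 3/7
¬χ = ¬1/7 = 6/7
¬χ ∧ χ = 6/7 ∧ 1/7 = 1/7
ψ ∨ φ = 0 ∨ 3/7 = 3/7
ψ ∨ χ = 0 ∨ 1/7 = 1/7
(ψ ∨ φ) → (ψ ∨ χ) = 3/7 → 1/7 = 5/7
(¬χ ∧ χ) ∧ ((ψ ∨ φ) → (ψ ∨ χ)) = 1/7 ∧ 5/7 = 1/7
¬φ = ¬3/7 = 4/7
¬¬φ = ¬4/7 = 3/7
¬¬¬φ = ¬3/7 = 4/7
φ → ψ = 3/7 → 0 = 4/7
χ ∧ (φ → ψ) = 1/7 ∧ 4/7 = 1/7
ψ ∧ ψ = 0 ∧ 0 = 0
χ ∧ (ψ ∧ ψ) = 1/7 ∧ 0 = 0
(χ ∧ (φ → ψ)) ∧ (χ ∧ (ψ ∧ ψ)) = 1/7 ∧ 0 = 0
¬¬¬φ ∧ ((χ ∧ (φ → ψ)) ∧ (χ ∧ (ψ ∧ ψ))) = 4/7 ∧ 0 = 0
((¬χ ∧ χ) ∧ ((ψ ∨ φ) → (ψ ∨ χ))) → (¬¬¬φ ∧ ((χ ∧ (φ → ψ)) ∧ (χ ∧ (ψ ∧ ψ)))) = 1/7 → 0 = 6/7
χ ∨ φ = 1/7 ∨ 3/7 = 3/7
(χ ∨ φ) ∨ φ = 3/7 ∨ 3/7 = 3/7
φ → χ = 3/7 → 1/7 = 5/7
ψ ∧ χ = 0 ∧ 1/7 = 0
(φ → χ) → (ψ ∧ χ) = 5/7 → 0 = 2/7
φ ∧ ψ = 3/7 ∧ 0 = 0
φ ∧ (φ ∧ ψ) = 3/7 ∧ 0 = 0
((φ → χ) → (ψ ∧ χ)) ∨ (φ ∧ (φ ∧ ψ)) = 2/7 ∨ 0 = 2/7
((χ ∨ φ) ∨ φ) ∧ (((φ → χ) → (ψ ∧ χ)) ∨ (φ ∧ (φ ∧ ψ))) = 3/7 ∧ 2/7 = 2/7
(((¬χ ∧ χ) ∧ ((ψ ∨ φ) → (ψ ∨ χ))) → (¬¬¬φ ∧ ((χ ∧ (φ → ψ)) ∧ (χ ∧ (ψ ∧ ψ))))) ∨ (((χ ∨ φ) ∨ φ) ∧ (((φ → χ) → (ψ ∧ χ)) ∨ (φ ∧ (φ ∧ ψ)))) = 6/7 ∨ 2/7 = 6/7
(¬((((φ → χ) → χ) → (φ ∧ ψ)) ∨ (((ψ ∧ φ) → χ) → (ψ ∧ ψ))) ∧ ((((ψ ∧ χ) → (φ → ψ)) → (φ → (χ ∨ φ))) ∨ ((χ ∧ χ) ∧ (χ → φ)))) ∨ ((((¬χ ∧ χ) ∧ ((ψ ∨ φ) → (ψ ∨ χ))) → (¬¬¬φ ∧ ((χ ∧ (φ → ψ)) ∧ (χ ∧ (ψ ∧ ψ))))) ∨ (((χ ∨ φ) ∨ φ) ∧ (((φ → χ) → (ψ ∧ χ)) ∨ (φ ∧ (φ ∧ ψ))))) = 3/7 ∨ 6/7 = 6/7

6/7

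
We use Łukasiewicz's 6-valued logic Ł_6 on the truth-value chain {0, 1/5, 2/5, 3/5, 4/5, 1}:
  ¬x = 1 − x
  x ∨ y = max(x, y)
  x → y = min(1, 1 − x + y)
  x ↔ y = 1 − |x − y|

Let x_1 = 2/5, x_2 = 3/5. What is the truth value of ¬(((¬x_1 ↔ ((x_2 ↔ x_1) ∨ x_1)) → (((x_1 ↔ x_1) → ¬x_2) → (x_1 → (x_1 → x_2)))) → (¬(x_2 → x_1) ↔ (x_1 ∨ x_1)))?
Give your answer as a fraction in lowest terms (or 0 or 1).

1/5

¬x_1 = ¬2/5 = 3/5
x_2 ↔ x_1 = 3/5 ↔ 2/5 = 4/5
(x_2 ↔ x_1) ∨ x_1 = 4/5 ∨ 2/5 = 4/5
¬x_1 ↔ ((x_2 ↔ x_1) ∨ x_1) = 3/5 ↔ 4/5 = 4/5
x_1 ↔ x_1 = 2/5 ↔ 2/5 = 1
¬x_2 = ¬3/5 = 2/5
(x_1 ↔ x_1) → ¬x_2 = 1 → 2/5 = 2/5
x_1 → x_2 = 2/5 → 3/5 = 1
x_1 → (x_1 → x_2) = 2/5 → 1 = 1
((x_1 ↔ x_1) → ¬x_2) → (x_1 → (x_1 → x_2)) = 2/5 → 1 = 1
(¬x_1 ↔ ((x_2 ↔ x_1) ∨ x_1)) → (((x_1 ↔ x_1) → ¬x_2) → (x_1 → (x_1 → x_2))) = 4/5 → 1 = 1
x_2 → x_1 = 3/5 → 2/5 = 4/5
¬(x_2 → x_1) = ¬4/5 = 1/5
x_1 ∨ x_1 = 2/5 ∨ 2/5 = 2/5
¬(x_2 → x_1) ↔ (x_1 ∨ x_1) = 1/5 ↔ 2/5 = 4/5
((¬x_1 ↔ ((x_2 ↔ x_1) ∨ x_1)) → (((x_1 ↔ x_1) → ¬x_2) → (x_1 → (x_1 → x_2)))) → (¬(x_2 → x_1) ↔ (x_1 ∨ x_1)) = 1 → 4/5 = 4/5
¬(((¬x_1 ↔ ((x_2 ↔ x_1) ∨ x_1)) → (((x_1 ↔ x_1) → ¬x_2) → (x_1 → (x_1 → x_2)))) → (¬(x_2 → x_1) ↔ (x_1 ∨ x_1))) = ¬4/5 = 1/5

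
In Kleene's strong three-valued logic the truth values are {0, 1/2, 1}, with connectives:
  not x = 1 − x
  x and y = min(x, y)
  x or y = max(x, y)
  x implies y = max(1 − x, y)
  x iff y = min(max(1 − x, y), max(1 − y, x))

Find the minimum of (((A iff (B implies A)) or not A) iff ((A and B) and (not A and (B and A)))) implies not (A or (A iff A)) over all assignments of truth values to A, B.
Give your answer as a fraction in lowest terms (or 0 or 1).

Take A = 1/2, B = 0:
B implies A = 0 implies 1/2 = 1
A iff (B implies A) = 1/2 iff 1 = 1/2
not A = not 1/2 = 1/2
(A iff (B implies A)) or not A = 1/2 or 1/2 = 1/2
A and B = 1/2 and 0 = 0
not A = not 1/2 = 1/2
B and A = 0 and 1/2 = 0
not A and (B and A) = 1/2 and 0 = 0
(A and B) and (not A and (B and A)) = 0 and 0 = 0
((A iff (B implies A)) or not A) iff ((A and B) and (not A and (B and A))) = 1/2 iff 0 = 1/2
A iff A = 1/2 iff 1/2 = 1/2
A or (A iff A) = 1/2 or 1/2 = 1/2
not (A or (A iff A)) = not 1/2 = 1/2
(((A iff (B implies A)) or not A) iff ((A and B) and (not A and (B and A)))) implies not (A or (A iff A)) = 1/2 implies 1/2 = 1/2
No assignment yields a value below 1/2, so this is the minimum.

1/2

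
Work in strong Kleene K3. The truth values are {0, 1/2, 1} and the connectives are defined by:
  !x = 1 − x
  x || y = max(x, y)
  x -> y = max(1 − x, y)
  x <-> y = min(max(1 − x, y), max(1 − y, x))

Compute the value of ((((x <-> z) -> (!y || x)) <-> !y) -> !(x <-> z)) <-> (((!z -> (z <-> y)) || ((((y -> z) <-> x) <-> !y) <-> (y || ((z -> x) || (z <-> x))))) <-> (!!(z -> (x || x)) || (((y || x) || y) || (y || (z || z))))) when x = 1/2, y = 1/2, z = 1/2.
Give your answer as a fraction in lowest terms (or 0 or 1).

1/2

x <-> z = 1/2 <-> 1/2 = 1/2
!y = !1/2 = 1/2
!y || x = 1/2 || 1/2 = 1/2
(x <-> z) -> (!y || x) = 1/2 -> 1/2 = 1/2
!y = !1/2 = 1/2
((x <-> z) -> (!y || x)) <-> !y = 1/2 <-> 1/2 = 1/2
x <-> z = 1/2 <-> 1/2 = 1/2
!(x <-> z) = !1/2 = 1/2
(((x <-> z) -> (!y || x)) <-> !y) -> !(x <-> z) = 1/2 -> 1/2 = 1/2
!z = !1/2 = 1/2
z <-> y = 1/2 <-> 1/2 = 1/2
!z -> (z <-> y) = 1/2 -> 1/2 = 1/2
y -> z = 1/2 -> 1/2 = 1/2
(y -> z) <-> x = 1/2 <-> 1/2 = 1/2
!y = !1/2 = 1/2
((y -> z) <-> x) <-> !y = 1/2 <-> 1/2 = 1/2
z -> x = 1/2 -> 1/2 = 1/2
z <-> x = 1/2 <-> 1/2 = 1/2
(z -> x) || (z <-> x) = 1/2 || 1/2 = 1/2
y || ((z -> x) || (z <-> x)) = 1/2 || 1/2 = 1/2
(((y -> z) <-> x) <-> !y) <-> (y || ((z -> x) || (z <-> x))) = 1/2 <-> 1/2 = 1/2
(!z -> (z <-> y)) || ((((y -> z) <-> x) <-> !y) <-> (y || ((z -> x) || (z <-> x)))) = 1/2 || 1/2 = 1/2
x || x = 1/2 || 1/2 = 1/2
z -> (x || x) = 1/2 -> 1/2 = 1/2
!(z -> (x || x)) = !1/2 = 1/2
!!(z -> (x || x)) = !1/2 = 1/2
y || x = 1/2 || 1/2 = 1/2
(y || x) || y = 1/2 || 1/2 = 1/2
z || z = 1/2 || 1/2 = 1/2
y || (z || z) = 1/2 || 1/2 = 1/2
((y || x) || y) || (y || (z || z)) = 1/2 || 1/2 = 1/2
!!(z -> (x || x)) || (((y || x) || y) || (y || (z || z))) = 1/2 || 1/2 = 1/2
((!z -> (z <-> y)) || ((((y -> z) <-> x) <-> !y) <-> (y || ((z -> x) || (z <-> x))))) <-> (!!(z -> (x || x)) || (((y || x) || y) || (y || (z || z)))) = 1/2 <-> 1/2 = 1/2
((((x <-> z) -> (!y || x)) <-> !y) -> !(x <-> z)) <-> (((!z -> (z <-> y)) || ((((y -> z) <-> x) <-> !y) <-> (y || ((z -> x) || (z <-> x))))) <-> (!!(z -> (x || x)) || (((y || x) || y) || (y || (z || z))))) = 1/2 <-> 1/2 = 1/2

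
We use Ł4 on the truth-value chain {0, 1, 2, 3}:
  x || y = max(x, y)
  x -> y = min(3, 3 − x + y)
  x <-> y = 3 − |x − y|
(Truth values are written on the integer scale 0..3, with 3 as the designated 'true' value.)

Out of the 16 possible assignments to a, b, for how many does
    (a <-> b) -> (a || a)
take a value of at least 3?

9

a = 0, b = 0 ↦ 0  <
a = 0, b = 1 ↦ 1  <
a = 0, b = 2 ↦ 2  <
a = 0, b = 3 ↦ 3  ≥
a = 1, b = 0 ↦ 2  <
a = 1, b = 1 ↦ 1  <
a = 1, b = 2 ↦ 2  <
a = 1, b = 3 ↦ 3  ≥
a = 2, b = 0 ↦ 3  ≥
a = 2, b = 1 ↦ 3  ≥
a = 2, b = 2 ↦ 2  <
a = 2, b = 3 ↦ 3  ≥
a = 3, b = 0 ↦ 3  ≥
a = 3, b = 1 ↦ 3  ≥
a = 3, b = 2 ↦ 3  ≥
a = 3, b = 3 ↦ 3  ≥
So 9 of the 16 assignments meet the threshold.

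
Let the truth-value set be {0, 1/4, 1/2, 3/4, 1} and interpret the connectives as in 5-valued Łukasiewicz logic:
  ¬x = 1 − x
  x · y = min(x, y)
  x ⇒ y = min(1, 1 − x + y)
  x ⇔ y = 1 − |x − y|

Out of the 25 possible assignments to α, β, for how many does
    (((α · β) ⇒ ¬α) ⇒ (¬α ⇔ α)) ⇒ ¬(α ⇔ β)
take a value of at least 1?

12

value 1: 12 assignments (counts)
value 3/4: 2 assignments
value 1/2: 5 assignments
value 1/4: 3 assignments
value 0: 3 assignments
So 12 of the 25 assignments meet the threshold.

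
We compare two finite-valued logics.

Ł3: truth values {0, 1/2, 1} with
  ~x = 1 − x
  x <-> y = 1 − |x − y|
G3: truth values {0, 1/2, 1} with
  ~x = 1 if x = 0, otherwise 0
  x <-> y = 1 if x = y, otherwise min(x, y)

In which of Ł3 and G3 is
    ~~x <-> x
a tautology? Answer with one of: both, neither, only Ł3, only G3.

In Ł3: every assignment gives 1 — tautology.
In G3: at x = 1/2 the value is 1/2 — not a tautology.

only Ł3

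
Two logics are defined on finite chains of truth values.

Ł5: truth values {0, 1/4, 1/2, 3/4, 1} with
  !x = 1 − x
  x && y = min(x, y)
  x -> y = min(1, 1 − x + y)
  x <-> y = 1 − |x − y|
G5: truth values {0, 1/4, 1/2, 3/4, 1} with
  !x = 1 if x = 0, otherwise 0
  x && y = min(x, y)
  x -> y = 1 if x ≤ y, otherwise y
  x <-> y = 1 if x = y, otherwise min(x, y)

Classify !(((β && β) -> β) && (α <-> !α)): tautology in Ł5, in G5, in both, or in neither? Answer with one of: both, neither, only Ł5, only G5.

In Ł5: at α = 1/4, β = 0 the value is 1/2 — not a tautology.
In G5: every assignment gives 1 — tautology.

only G5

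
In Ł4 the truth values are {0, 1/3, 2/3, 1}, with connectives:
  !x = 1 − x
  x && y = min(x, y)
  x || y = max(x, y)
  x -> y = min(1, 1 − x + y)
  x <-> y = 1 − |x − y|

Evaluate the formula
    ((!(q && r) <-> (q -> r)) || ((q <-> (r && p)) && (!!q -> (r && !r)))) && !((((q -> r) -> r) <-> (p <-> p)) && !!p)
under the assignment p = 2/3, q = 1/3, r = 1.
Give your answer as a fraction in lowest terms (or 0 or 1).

q && r = 1/3 && 1 = 1/3
!(q && r) = !1/3 = 2/3
q -> r = 1/3 -> 1 = 1
!(q && r) <-> (q -> r) = 2/3 <-> 1 = 2/3
r && p = 1 && 2/3 = 2/3
q <-> (r && p) = 1/3 <-> 2/3 = 2/3
!q = !1/3 = 2/3
!!q = !2/3 = 1/3
!r = !1 = 0
r && !r = 1 && 0 = 0
!!q -> (r && !r) = 1/3 -> 0 = 2/3
(q <-> (r && p)) && (!!q -> (r && !r)) = 2/3 && 2/3 = 2/3
(!(q && r) <-> (q -> r)) || ((q <-> (r && p)) && (!!q -> (r && !r))) = 2/3 || 2/3 = 2/3
q -> r = 1/3 -> 1 = 1
(q -> r) -> r = 1 -> 1 = 1
p <-> p = 2/3 <-> 2/3 = 1
((q -> r) -> r) <-> (p <-> p) = 1 <-> 1 = 1
!p = !2/3 = 1/3
!!p = !1/3 = 2/3
(((q -> r) -> r) <-> (p <-> p)) && !!p = 1 && 2/3 = 2/3
!((((q -> r) -> r) <-> (p <-> p)) && !!p) = !2/3 = 1/3
((!(q && r) <-> (q -> r)) || ((q <-> (r && p)) && (!!q -> (r && !r)))) && !((((q -> r) -> r) <-> (p <-> p)) && !!p) = 2/3 && 1/3 = 1/3

1/3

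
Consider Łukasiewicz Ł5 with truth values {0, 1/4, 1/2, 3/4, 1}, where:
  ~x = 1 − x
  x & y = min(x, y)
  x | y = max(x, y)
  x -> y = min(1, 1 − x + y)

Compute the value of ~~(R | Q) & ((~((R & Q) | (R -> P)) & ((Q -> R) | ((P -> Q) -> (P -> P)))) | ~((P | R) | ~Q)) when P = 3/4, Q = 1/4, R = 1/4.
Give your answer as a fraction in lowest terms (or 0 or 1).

1/4

R | Q = 1/4 | 1/4 = 1/4
~(R | Q) = ~1/4 = 3/4
~~(R | Q) = ~3/4 = 1/4
R & Q = 1/4 & 1/4 = 1/4
R -> P = 1/4 -> 3/4 = 1
(R & Q) | (R -> P) = 1/4 | 1 = 1
~((R & Q) | (R -> P)) = ~1 = 0
Q -> R = 1/4 -> 1/4 = 1
P -> Q = 3/4 -> 1/4 = 1/2
P -> P = 3/4 -> 3/4 = 1
(P -> Q) -> (P -> P) = 1/2 -> 1 = 1
(Q -> R) | ((P -> Q) -> (P -> P)) = 1 | 1 = 1
~((R & Q) | (R -> P)) & ((Q -> R) | ((P -> Q) -> (P -> P))) = 0 & 1 = 0
P | R = 3/4 | 1/4 = 3/4
~Q = ~1/4 = 3/4
(P | R) | ~Q = 3/4 | 3/4 = 3/4
~((P | R) | ~Q) = ~3/4 = 1/4
(~((R & Q) | (R -> P)) & ((Q -> R) | ((P -> Q) -> (P -> P)))) | ~((P | R) | ~Q) = 0 | 1/4 = 1/4
~~(R | Q) & ((~((R & Q) | (R -> P)) & ((Q -> R) | ((P -> Q) -> (P -> P)))) | ~((P | R) | ~Q)) = 1/4 & 1/4 = 1/4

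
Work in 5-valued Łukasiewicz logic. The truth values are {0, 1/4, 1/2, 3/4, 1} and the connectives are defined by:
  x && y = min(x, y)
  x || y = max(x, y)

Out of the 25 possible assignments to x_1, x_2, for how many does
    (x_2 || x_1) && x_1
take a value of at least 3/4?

value 1: 5 assignments (counts)
value 3/4: 5 assignments (counts)
value 1/2: 5 assignments
value 1/4: 5 assignments
value 0: 5 assignments
So 10 of the 25 assignments meet the threshold.

10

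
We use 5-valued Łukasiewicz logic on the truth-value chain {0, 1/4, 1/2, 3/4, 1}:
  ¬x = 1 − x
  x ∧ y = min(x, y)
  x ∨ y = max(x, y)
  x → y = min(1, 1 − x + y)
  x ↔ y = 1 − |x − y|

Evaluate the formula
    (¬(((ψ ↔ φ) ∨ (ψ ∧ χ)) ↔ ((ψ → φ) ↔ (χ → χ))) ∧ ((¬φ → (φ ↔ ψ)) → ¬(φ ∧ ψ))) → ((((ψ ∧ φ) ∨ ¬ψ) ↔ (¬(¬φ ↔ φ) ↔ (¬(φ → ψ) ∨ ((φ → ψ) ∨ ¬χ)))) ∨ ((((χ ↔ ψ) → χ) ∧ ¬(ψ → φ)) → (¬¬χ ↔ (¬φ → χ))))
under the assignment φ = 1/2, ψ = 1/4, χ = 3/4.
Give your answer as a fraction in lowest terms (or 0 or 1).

ψ ↔ φ = 1/4 ↔ 1/2 = 3/4
ψ ∧ χ = 1/4 ∧ 3/4 = 1/4
(ψ ↔ φ) ∨ (ψ ∧ χ) = 3/4 ∨ 1/4 = 3/4
ψ → φ = 1/4 → 1/2 = 1
χ → χ = 3/4 → 3/4 = 1
(ψ → φ) ↔ (χ → χ) = 1 ↔ 1 = 1
((ψ ↔ φ) ∨ (ψ ∧ χ)) ↔ ((ψ → φ) ↔ (χ → χ)) = 3/4 ↔ 1 = 3/4
¬(((ψ ↔ φ) ∨ (ψ ∧ χ)) ↔ ((ψ → φ) ↔ (χ → χ))) = ¬3/4 = 1/4
¬φ = ¬1/2 = 1/2
φ ↔ ψ = 1/2 ↔ 1/4 = 3/4
¬φ → (φ ↔ ψ) = 1/2 → 3/4 = 1
φ ∧ ψ = 1/2 ∧ 1/4 = 1/4
¬(φ ∧ ψ) = ¬1/4 = 3/4
(¬φ → (φ ↔ ψ)) → ¬(φ ∧ ψ) = 1 → 3/4 = 3/4
¬(((ψ ↔ φ) ∨ (ψ ∧ χ)) ↔ ((ψ → φ) ↔ (χ → χ))) ∧ ((¬φ → (φ ↔ ψ)) → ¬(φ ∧ ψ)) = 1/4 ∧ 3/4 = 1/4
ψ ∧ φ = 1/4 ∧ 1/2 = 1/4
¬ψ = ¬1/4 = 3/4
(ψ ∧ φ) ∨ ¬ψ = 1/4 ∨ 3/4 = 3/4
¬φ = ¬1/2 = 1/2
¬φ ↔ φ = 1/2 ↔ 1/2 = 1
¬(¬φ ↔ φ) = ¬1 = 0
φ → ψ = 1/2 → 1/4 = 3/4
¬(φ → ψ) = ¬3/4 = 1/4
φ → ψ = 1/2 → 1/4 = 3/4
¬χ = ¬3/4 = 1/4
(φ → ψ) ∨ ¬χ = 3/4 ∨ 1/4 = 3/4
¬(φ → ψ) ∨ ((φ → ψ) ∨ ¬χ) = 1/4 ∨ 3/4 = 3/4
¬(¬φ ↔ φ) ↔ (¬(φ → ψ) ∨ ((φ → ψ) ∨ ¬χ)) = 0 ↔ 3/4 = 1/4
((ψ ∧ φ) ∨ ¬ψ) ↔ (¬(¬φ ↔ φ) ↔ (¬(φ → ψ) ∨ ((φ → ψ) ∨ ¬χ))) = 3/4 ↔ 1/4 = 1/2
χ ↔ ψ = 3/4 ↔ 1/4 = 1/2
(χ ↔ ψ) → χ = 1/2 → 3/4 = 1
ψ → φ = 1/4 → 1/2 = 1
¬(ψ → φ) = ¬1 = 0
((χ ↔ ψ) → χ) ∧ ¬(ψ → φ) = 1 ∧ 0 = 0
¬χ = ¬3/4 = 1/4
¬¬χ = ¬1/4 = 3/4
¬φ = ¬1/2 = 1/2
¬φ → χ = 1/2 → 3/4 = 1
¬¬χ ↔ (¬φ → χ) = 3/4 ↔ 1 = 3/4
(((χ ↔ ψ) → χ) ∧ ¬(ψ → φ)) → (¬¬χ ↔ (¬φ → χ)) = 0 → 3/4 = 1
(((ψ ∧ φ) ∨ ¬ψ) ↔ (¬(¬φ ↔ φ) ↔ (¬(φ → ψ) ∨ ((φ → ψ) ∨ ¬χ)))) ∨ ((((χ ↔ ψ) → χ) ∧ ¬(ψ → φ)) → (¬¬χ ↔ (¬φ → χ))) = 1/2 ∨ 1 = 1
(¬(((ψ ↔ φ) ∨ (ψ ∧ χ)) ↔ ((ψ → φ) ↔ (χ → χ))) ∧ ((¬φ → (φ ↔ ψ)) → ¬(φ ∧ ψ))) → ((((ψ ∧ φ) ∨ ¬ψ) ↔ (¬(¬φ ↔ φ) ↔ (¬(φ → ψ) ∨ ((φ → ψ) ∨ ¬χ)))) ∨ ((((χ ↔ ψ) → χ) ∧ ¬(ψ → φ)) → (¬¬χ ↔ (¬φ → χ)))) = 1/4 → 1 = 1

1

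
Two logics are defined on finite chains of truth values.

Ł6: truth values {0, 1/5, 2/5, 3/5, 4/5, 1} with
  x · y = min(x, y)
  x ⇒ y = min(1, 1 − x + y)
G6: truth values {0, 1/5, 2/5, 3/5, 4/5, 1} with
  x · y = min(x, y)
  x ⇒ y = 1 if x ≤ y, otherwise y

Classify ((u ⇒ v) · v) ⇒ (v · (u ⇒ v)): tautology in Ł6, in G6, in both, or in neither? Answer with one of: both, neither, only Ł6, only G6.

both

In Ł6: every assignment gives 1 — tautology.
In G6: every assignment gives 1 — tautology.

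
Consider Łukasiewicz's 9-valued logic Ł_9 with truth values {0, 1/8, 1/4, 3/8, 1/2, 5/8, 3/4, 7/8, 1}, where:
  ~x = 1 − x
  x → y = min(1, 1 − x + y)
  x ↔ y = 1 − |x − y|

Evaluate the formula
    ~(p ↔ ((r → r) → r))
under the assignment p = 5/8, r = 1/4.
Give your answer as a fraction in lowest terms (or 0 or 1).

r → r = 1/4 → 1/4 = 1
(r → r) → r = 1 → 1/4 = 1/4
p ↔ ((r → r) → r) = 5/8 ↔ 1/4 = 5/8
~(p ↔ ((r → r) → r)) = ~5/8 = 3/8

3/8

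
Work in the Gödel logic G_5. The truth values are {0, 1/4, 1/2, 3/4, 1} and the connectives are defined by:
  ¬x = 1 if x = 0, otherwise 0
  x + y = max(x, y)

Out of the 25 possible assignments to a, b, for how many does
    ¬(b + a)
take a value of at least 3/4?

1

value 1: 1 assignment (counts)
value 0: 24 assignments
So 1 of the 25 assignments meets the threshold.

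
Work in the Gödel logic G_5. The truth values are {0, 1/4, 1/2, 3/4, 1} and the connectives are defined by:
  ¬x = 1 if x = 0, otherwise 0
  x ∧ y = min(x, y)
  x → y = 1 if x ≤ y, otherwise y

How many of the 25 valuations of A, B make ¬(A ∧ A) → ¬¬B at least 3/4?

24

value 1: 24 assignments (counts)
value 0: 1 assignment
So 24 of the 25 assignments meet the threshold.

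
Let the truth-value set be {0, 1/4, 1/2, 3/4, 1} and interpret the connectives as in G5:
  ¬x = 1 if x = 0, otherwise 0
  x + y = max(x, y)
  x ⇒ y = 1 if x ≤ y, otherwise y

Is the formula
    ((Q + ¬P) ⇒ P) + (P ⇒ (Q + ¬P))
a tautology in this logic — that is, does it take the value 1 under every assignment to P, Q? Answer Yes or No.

Yes

At P = 1/4, Q = 1/2, for instance:
¬P = ¬1/4 = 0
Q + ¬P = 1/2 + 0 = 1/2
(Q + ¬P) ⇒ P = 1/2 ⇒ 1/4 = 1/4
P ⇒ (Q + ¬P) = 1/4 ⇒ 1/2 = 1
((Q + ¬P) ⇒ P) + (P ⇒ (Q + ¬P)) = 1/4 + 1 = 1
and checking the remaining 24 assignments likewise gives ≥ 1 in every case.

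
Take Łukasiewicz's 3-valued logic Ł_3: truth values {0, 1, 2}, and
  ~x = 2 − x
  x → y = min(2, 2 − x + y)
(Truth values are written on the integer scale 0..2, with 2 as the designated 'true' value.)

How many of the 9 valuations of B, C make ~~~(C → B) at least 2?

1

B = 0, C = 0 ↦ 0  <
B = 0, C = 1 ↦ 1  <
B = 0, C = 2 ↦ 2  ≥
B = 1, C = 0 ↦ 0  <
B = 1, C = 1 ↦ 0  <
B = 1, C = 2 ↦ 1  <
B = 2, C = 0 ↦ 0  <
B = 2, C = 1 ↦ 0  <
B = 2, C = 2 ↦ 0  <
So 1 of the 9 assignments meets the threshold.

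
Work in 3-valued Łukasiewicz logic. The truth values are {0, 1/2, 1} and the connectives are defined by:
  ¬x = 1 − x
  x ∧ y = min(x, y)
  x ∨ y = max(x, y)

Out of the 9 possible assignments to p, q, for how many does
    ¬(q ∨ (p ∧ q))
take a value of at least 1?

3

p = 0, q = 0 ↦ 1  ≥
p = 0, q = 1/2 ↦ 1/2  <
p = 0, q = 1 ↦ 0  <
p = 1/2, q = 0 ↦ 1  ≥
p = 1/2, q = 1/2 ↦ 1/2  <
p = 1/2, q = 1 ↦ 0  <
p = 1, q = 0 ↦ 1  ≥
p = 1, q = 1/2 ↦ 1/2  <
p = 1, q = 1 ↦ 0  <
So 3 of the 9 assignments meet the threshold.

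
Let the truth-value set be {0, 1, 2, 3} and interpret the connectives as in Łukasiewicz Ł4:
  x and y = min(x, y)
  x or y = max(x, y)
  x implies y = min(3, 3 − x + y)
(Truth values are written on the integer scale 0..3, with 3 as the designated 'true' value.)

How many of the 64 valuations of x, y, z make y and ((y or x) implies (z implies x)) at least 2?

value 3: 10 assignments (counts)
value 2: 18 assignments (counts)
value 1: 19 assignments
value 0: 17 assignments
So 28 of the 64 assignments meet the threshold.

28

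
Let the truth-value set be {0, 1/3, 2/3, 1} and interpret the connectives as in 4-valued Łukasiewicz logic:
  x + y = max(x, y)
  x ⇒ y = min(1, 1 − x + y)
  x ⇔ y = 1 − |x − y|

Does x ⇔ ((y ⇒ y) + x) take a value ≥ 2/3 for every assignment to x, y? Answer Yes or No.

Counterexample: take x = 0, y = 0.
y ⇒ y = 0 ⇒ 0 = 1
(y ⇒ y) + x = 1 + 0 = 1
x ⇔ ((y ⇒ y) + x) = 0 ⇔ 1 = 0
This gives 0, which is below 2/3.

No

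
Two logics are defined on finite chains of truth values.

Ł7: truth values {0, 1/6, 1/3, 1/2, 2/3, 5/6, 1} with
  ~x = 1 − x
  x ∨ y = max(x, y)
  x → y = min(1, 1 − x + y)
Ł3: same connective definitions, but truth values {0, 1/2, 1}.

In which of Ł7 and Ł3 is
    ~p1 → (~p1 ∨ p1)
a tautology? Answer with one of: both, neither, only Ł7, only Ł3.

both

In Ł7: every assignment gives 1 — tautology.
In Ł3: every assignment gives 1 — tautology.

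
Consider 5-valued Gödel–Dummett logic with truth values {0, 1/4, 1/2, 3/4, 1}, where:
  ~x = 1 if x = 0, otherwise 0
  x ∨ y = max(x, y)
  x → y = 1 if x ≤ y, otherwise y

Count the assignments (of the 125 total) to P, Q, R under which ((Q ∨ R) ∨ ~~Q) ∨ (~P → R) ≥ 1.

value 1: 121 assignments (counts)
value 3/4: 1 assignment
value 1/2: 1 assignment
value 1/4: 1 assignment
value 0: 1 assignment
So 121 of the 125 assignments meet the threshold.

121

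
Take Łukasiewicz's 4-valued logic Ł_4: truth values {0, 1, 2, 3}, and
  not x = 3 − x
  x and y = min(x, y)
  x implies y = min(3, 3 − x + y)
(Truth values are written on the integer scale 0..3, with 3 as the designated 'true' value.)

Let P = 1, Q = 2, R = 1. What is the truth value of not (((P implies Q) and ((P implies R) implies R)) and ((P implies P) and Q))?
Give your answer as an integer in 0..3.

2

P implies Q = 1 implies 2 = 3
P implies R = 1 implies 1 = 3
(P implies R) implies R = 3 implies 1 = 1
(P implies Q) and ((P implies R) implies R) = 3 and 1 = 1
P implies P = 1 implies 1 = 3
(P implies P) and Q = 3 and 2 = 2
((P implies Q) and ((P implies R) implies R)) and ((P implies P) and Q) = 1 and 2 = 1
not (((P implies Q) and ((P implies R) implies R)) and ((P implies P) and Q)) = not 1 = 2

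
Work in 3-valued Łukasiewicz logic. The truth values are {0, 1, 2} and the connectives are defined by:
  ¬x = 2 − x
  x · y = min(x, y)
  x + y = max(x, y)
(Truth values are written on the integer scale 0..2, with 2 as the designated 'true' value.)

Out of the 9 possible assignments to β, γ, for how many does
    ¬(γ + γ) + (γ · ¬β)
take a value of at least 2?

4

β = 0, γ = 0 ↦ 2  ≥
β = 0, γ = 1 ↦ 1  <
β = 0, γ = 2 ↦ 2  ≥
β = 1, γ = 0 ↦ 2  ≥
β = 1, γ = 1 ↦ 1  <
β = 1, γ = 2 ↦ 1  <
β = 2, γ = 0 ↦ 2  ≥
β = 2, γ = 1 ↦ 1  <
β = 2, γ = 2 ↦ 0  <
So 4 of the 9 assignments meet the threshold.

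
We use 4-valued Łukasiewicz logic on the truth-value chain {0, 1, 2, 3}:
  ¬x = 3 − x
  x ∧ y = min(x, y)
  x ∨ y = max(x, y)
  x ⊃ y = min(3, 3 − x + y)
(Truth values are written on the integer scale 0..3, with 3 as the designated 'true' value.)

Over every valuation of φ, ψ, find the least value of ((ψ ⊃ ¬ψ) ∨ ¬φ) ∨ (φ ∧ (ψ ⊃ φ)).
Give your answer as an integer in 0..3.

2

Take φ = 1, ψ = 2:
¬ψ = ¬2 = 1
ψ ⊃ ¬ψ = 2 ⊃ 1 = 2
¬φ = ¬1 = 2
(ψ ⊃ ¬ψ) ∨ ¬φ = 2 ∨ 2 = 2
ψ ⊃ φ = 2 ⊃ 1 = 2
φ ∧ (ψ ⊃ φ) = 1 ∧ 2 = 1
((ψ ⊃ ¬ψ) ∨ ¬φ) ∨ (φ ∧ (ψ ⊃ φ)) = 2 ∨ 1 = 2
No assignment yields a value below 2, so this is the minimum.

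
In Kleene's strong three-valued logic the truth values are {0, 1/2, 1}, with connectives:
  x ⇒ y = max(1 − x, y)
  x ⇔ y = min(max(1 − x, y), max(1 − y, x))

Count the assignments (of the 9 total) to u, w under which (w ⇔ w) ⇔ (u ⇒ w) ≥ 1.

u = 0, w = 0 ↦ 1  ≥
u = 0, w = 1/2 ↦ 1/2  <
u = 0, w = 1 ↦ 1  ≥
u = 1/2, w = 0 ↦ 1/2  <
u = 1/2, w = 1/2 ↦ 1/2  <
u = 1/2, w = 1 ↦ 1  ≥
u = 1, w = 0 ↦ 0  <
u = 1, w = 1/2 ↦ 1/2  <
u = 1, w = 1 ↦ 1  ≥
So 4 of the 9 assignments meet the threshold.

4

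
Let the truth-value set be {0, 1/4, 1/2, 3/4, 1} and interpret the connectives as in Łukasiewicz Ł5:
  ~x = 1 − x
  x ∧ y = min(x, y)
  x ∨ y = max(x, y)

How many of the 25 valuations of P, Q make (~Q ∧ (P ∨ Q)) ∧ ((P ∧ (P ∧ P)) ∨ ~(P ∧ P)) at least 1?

1

value 1: 1 assignment (counts)
value 3/4: 3 assignments
value 1/2: 7 assignments
value 1/4: 8 assignments
value 0: 6 assignments
So 1 of the 25 assignments meets the threshold.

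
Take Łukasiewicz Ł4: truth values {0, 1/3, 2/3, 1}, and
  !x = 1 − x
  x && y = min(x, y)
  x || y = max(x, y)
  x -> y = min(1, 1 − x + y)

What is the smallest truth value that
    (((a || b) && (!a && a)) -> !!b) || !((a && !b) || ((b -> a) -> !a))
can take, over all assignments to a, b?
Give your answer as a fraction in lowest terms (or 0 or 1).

2/3

Take a = 1/3, b = 0:
a || b = 1/3 || 0 = 1/3
!a = !1/3 = 2/3
!a && a = 2/3 && 1/3 = 1/3
(a || b) && (!a && a) = 1/3 && 1/3 = 1/3
!b = !0 = 1
!!b = !1 = 0
((a || b) && (!a && a)) -> !!b = 1/3 -> 0 = 2/3
!b = !0 = 1
a && !b = 1/3 && 1 = 1/3
b -> a = 0 -> 1/3 = 1
!a = !1/3 = 2/3
(b -> a) -> !a = 1 -> 2/3 = 2/3
(a && !b) || ((b -> a) -> !a) = 1/3 || 2/3 = 2/3
!((a && !b) || ((b -> a) -> !a)) = !2/3 = 1/3
(((a || b) && (!a && a)) -> !!b) || !((a && !b) || ((b -> a) -> !a)) = 2/3 || 1/3 = 2/3
No assignment yields a value below 2/3, so this is the minimum.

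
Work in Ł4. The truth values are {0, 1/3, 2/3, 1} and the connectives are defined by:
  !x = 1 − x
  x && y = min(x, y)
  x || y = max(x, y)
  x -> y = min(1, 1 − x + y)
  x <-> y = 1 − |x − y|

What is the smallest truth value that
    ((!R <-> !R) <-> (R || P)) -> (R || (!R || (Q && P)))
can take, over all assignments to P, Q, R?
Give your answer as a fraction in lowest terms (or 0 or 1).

Take P = 1, Q = 0, R = 1/3:
!R = !1/3 = 2/3
!R = !1/3 = 2/3
!R <-> !R = 2/3 <-> 2/3 = 1
R || P = 1/3 || 1 = 1
(!R <-> !R) <-> (R || P) = 1 <-> 1 = 1
!R = !1/3 = 2/3
Q && P = 0 && 1 = 0
!R || (Q && P) = 2/3 || 0 = 2/3
R || (!R || (Q && P)) = 1/3 || 2/3 = 2/3
((!R <-> !R) <-> (R || P)) -> (R || (!R || (Q && P))) = 1 -> 2/3 = 2/3
No assignment yields a value below 2/3, so this is the minimum.

2/3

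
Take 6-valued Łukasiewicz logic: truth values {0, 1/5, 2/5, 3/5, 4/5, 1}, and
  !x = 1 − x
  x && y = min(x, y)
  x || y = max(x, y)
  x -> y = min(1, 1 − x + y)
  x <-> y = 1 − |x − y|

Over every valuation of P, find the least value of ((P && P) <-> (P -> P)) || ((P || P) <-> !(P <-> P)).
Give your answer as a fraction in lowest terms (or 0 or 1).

Take P = 2/5:
P && P = 2/5 && 2/5 = 2/5
P -> P = 2/5 -> 2/5 = 1
(P && P) <-> (P -> P) = 2/5 <-> 1 = 2/5
P || P = 2/5 || 2/5 = 2/5
P <-> P = 2/5 <-> 2/5 = 1
!(P <-> P) = !1 = 0
(P || P) <-> !(P <-> P) = 2/5 <-> 0 = 3/5
((P && P) <-> (P -> P)) || ((P || P) <-> !(P <-> P)) = 2/5 || 3/5 = 3/5
No assignment yields a value below 3/5, so this is the minimum.

3/5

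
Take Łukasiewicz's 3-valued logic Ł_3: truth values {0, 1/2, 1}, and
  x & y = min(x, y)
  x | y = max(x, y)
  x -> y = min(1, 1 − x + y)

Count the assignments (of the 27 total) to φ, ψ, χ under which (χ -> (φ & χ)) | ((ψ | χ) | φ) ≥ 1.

25

value 1: 25 assignments (counts)
value 1/2: 2 assignments
So 25 of the 27 assignments meet the threshold.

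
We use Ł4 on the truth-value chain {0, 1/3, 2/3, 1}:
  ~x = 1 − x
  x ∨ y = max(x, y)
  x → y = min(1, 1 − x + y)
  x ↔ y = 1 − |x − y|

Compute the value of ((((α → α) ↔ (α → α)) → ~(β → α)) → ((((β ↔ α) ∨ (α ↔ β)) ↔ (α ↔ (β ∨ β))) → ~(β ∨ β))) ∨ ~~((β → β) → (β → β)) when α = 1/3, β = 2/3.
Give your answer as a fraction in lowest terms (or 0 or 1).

1

α → α = 1/3 → 1/3 = 1
α → α = 1/3 → 1/3 = 1
(α → α) ↔ (α → α) = 1 ↔ 1 = 1
β → α = 2/3 → 1/3 = 2/3
~(β → α) = ~2/3 = 1/3
((α → α) ↔ (α → α)) → ~(β → α) = 1 → 1/3 = 1/3
β ↔ α = 2/3 ↔ 1/3 = 2/3
α ↔ β = 1/3 ↔ 2/3 = 2/3
(β ↔ α) ∨ (α ↔ β) = 2/3 ∨ 2/3 = 2/3
β ∨ β = 2/3 ∨ 2/3 = 2/3
α ↔ (β ∨ β) = 1/3 ↔ 2/3 = 2/3
((β ↔ α) ∨ (α ↔ β)) ↔ (α ↔ (β ∨ β)) = 2/3 ↔ 2/3 = 1
β ∨ β = 2/3 ∨ 2/3 = 2/3
~(β ∨ β) = ~2/3 = 1/3
(((β ↔ α) ∨ (α ↔ β)) ↔ (α ↔ (β ∨ β))) → ~(β ∨ β) = 1 → 1/3 = 1/3
(((α → α) ↔ (α → α)) → ~(β → α)) → ((((β ↔ α) ∨ (α ↔ β)) ↔ (α ↔ (β ∨ β))) → ~(β ∨ β)) = 1/3 → 1/3 = 1
β → β = 2/3 → 2/3 = 1
β → β = 2/3 → 2/3 = 1
(β → β) → (β → β) = 1 → 1 = 1
~((β → β) → (β → β)) = ~1 = 0
~~((β → β) → (β → β)) = ~0 = 1
((((α → α) ↔ (α → α)) → ~(β → α)) → ((((β ↔ α) ∨ (α ↔ β)) ↔ (α ↔ (β ∨ β))) → ~(β ∨ β))) ∨ ~~((β → β) → (β → β)) = 1 ∨ 1 = 1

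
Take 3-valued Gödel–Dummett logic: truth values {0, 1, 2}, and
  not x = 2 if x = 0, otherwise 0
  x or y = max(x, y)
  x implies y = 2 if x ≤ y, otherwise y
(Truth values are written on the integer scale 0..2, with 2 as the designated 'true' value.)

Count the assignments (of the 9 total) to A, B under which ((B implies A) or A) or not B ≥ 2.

6

A = 0, B = 0 ↦ 2  ≥
A = 0, B = 1 ↦ 0  <
A = 0, B = 2 ↦ 0  <
A = 1, B = 0 ↦ 2  ≥
A = 1, B = 1 ↦ 2  ≥
A = 1, B = 2 ↦ 1  <
A = 2, B = 0 ↦ 2  ≥
A = 2, B = 1 ↦ 2  ≥
A = 2, B = 2 ↦ 2  ≥
So 6 of the 9 assignments meet the threshold.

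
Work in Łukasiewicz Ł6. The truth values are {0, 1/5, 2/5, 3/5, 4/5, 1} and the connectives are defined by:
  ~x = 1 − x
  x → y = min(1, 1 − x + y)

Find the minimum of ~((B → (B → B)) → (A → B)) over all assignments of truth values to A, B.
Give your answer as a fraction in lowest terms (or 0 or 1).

Take A = 0, B = 0:
B → B = 0 → 0 = 1
B → (B → B) = 0 → 1 = 1
A → B = 0 → 0 = 1
(B → (B → B)) → (A → B) = 1 → 1 = 1
~((B → (B → B)) → (A → B)) = ~1 = 0
No assignment yields a value below 0, so this is the minimum.

0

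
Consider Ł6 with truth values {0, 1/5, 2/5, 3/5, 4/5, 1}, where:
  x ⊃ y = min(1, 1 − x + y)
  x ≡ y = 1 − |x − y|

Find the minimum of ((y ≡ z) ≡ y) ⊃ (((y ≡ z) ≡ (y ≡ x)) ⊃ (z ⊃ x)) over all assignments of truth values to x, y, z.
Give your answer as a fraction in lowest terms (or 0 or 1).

1/5

Take x = 0, y = 2/5, z = 1:
y ≡ z = 2/5 ≡ 1 = 2/5
(y ≡ z) ≡ y = 2/5 ≡ 2/5 = 1
y ≡ z = 2/5 ≡ 1 = 2/5
y ≡ x = 2/5 ≡ 0 = 3/5
(y ≡ z) ≡ (y ≡ x) = 2/5 ≡ 3/5 = 4/5
z ⊃ x = 1 ⊃ 0 = 0
((y ≡ z) ≡ (y ≡ x)) ⊃ (z ⊃ x) = 4/5 ⊃ 0 = 1/5
((y ≡ z) ≡ y) ⊃ (((y ≡ z) ≡ (y ≡ x)) ⊃ (z ⊃ x)) = 1 ⊃ 1/5 = 1/5
No assignment yields a value below 1/5, so this is the minimum.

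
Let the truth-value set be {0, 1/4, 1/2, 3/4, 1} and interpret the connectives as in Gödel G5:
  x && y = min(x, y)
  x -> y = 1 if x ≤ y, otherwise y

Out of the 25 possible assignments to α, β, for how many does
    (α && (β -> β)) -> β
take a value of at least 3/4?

16

value 1: 15 assignments (counts)
value 3/4: 1 assignment (counts)
value 1/2: 2 assignments
value 1/4: 3 assignments
value 0: 4 assignments
So 16 of the 25 assignments meet the threshold.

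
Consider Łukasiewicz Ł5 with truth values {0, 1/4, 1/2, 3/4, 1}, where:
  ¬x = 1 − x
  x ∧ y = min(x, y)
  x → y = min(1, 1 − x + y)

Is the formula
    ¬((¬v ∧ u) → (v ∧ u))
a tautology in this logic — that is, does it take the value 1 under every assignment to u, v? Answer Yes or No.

No

Counterexample: take u = 0, v = 0.
¬v = ¬0 = 1
¬v ∧ u = 1 ∧ 0 = 0
v ∧ u = 0 ∧ 0 = 0
(¬v ∧ u) → (v ∧ u) = 0 → 0 = 1
¬((¬v ∧ u) → (v ∧ u)) = ¬1 = 0
This gives 0 ≠ 1.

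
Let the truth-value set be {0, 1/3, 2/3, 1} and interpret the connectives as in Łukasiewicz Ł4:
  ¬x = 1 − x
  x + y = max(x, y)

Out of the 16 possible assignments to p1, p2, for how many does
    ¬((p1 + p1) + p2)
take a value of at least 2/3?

4

p1 = 0, p2 = 0 ↦ 1  ≥
p1 = 0, p2 = 1/3 ↦ 2/3  ≥
p1 = 0, p2 = 2/3 ↦ 1/3  <
p1 = 0, p2 = 1 ↦ 0  <
p1 = 1/3, p2 = 0 ↦ 2/3  ≥
p1 = 1/3, p2 = 1/3 ↦ 2/3  ≥
p1 = 1/3, p2 = 2/3 ↦ 1/3  <
p1 = 1/3, p2 = 1 ↦ 0  <
p1 = 2/3, p2 = 0 ↦ 1/3  <
p1 = 2/3, p2 = 1/3 ↦ 1/3  <
p1 = 2/3, p2 = 2/3 ↦ 1/3  <
p1 = 2/3, p2 = 1 ↦ 0  <
p1 = 1, p2 = 0 ↦ 0  <
p1 = 1, p2 = 1/3 ↦ 0  <
p1 = 1, p2 = 2/3 ↦ 0  <
p1 = 1, p2 = 1 ↦ 0  <
So 4 of the 16 assignments meet the threshold.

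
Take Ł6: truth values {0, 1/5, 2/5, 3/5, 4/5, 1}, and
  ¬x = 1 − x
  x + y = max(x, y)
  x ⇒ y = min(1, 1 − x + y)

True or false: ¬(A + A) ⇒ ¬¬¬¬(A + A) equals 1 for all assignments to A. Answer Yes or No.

No

Counterexample: take A = 0.
A + A = 0 + 0 = 0
¬(A + A) = ¬0 = 1
A + A = 0 + 0 = 0
¬(A + A) = ¬0 = 1
¬¬(A + A) = ¬1 = 0
¬¬¬(A + A) = ¬0 = 1
¬¬¬¬(A + A) = ¬1 = 0
¬(A + A) ⇒ ¬¬¬¬(A + A) = 1 ⇒ 0 = 0
This gives 0 ≠ 1.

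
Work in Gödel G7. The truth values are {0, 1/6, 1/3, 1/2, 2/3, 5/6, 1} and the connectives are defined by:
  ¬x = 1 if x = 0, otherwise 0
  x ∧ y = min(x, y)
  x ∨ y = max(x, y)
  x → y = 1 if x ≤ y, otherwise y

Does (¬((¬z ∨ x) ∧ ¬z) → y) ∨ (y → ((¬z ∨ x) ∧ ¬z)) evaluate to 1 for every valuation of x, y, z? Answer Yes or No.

Counterexample: take x = 0, y = 1/6, z = 1/6.
¬z = ¬1/6 = 0
¬z ∨ x = 0 ∨ 0 = 0
¬z = ¬1/6 = 0
(¬z ∨ x) ∧ ¬z = 0 ∧ 0 = 0
¬((¬z ∨ x) ∧ ¬z) = ¬0 = 1
¬((¬z ∨ x) ∧ ¬z) → y = 1 → 1/6 = 1/6
¬z = ¬1/6 = 0
¬z ∨ x = 0 ∨ 0 = 0
¬z = ¬1/6 = 0
(¬z ∨ x) ∧ ¬z = 0 ∧ 0 = 0
y → ((¬z ∨ x) ∧ ¬z) = 1/6 → 0 = 0
(¬((¬z ∨ x) ∧ ¬z) → y) ∨ (y → ((¬z ∨ x) ∧ ¬z)) = 1/6 ∨ 0 = 1/6
This gives 1/6 ≠ 1.

No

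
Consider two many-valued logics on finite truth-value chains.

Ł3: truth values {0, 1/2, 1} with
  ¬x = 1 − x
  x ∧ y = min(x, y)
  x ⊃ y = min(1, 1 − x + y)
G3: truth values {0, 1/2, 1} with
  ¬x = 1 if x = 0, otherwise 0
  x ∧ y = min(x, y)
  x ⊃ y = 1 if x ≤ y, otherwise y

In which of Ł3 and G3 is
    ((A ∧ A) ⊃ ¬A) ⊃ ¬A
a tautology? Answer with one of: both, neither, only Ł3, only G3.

In Ł3: at A = 1/2 the value is 1/2 — not a tautology.
In G3: every assignment gives 1 — tautology.

only G3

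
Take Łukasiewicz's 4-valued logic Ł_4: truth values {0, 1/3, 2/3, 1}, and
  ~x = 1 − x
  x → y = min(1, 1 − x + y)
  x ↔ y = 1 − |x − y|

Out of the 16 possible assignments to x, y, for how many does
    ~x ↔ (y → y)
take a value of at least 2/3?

8

x = 0, y = 0 ↦ 1  ≥
x = 0, y = 1/3 ↦ 1  ≥
x = 0, y = 2/3 ↦ 1  ≥
x = 0, y = 1 ↦ 1  ≥
x = 1/3, y = 0 ↦ 2/3  ≥
x = 1/3, y = 1/3 ↦ 2/3  ≥
x = 1/3, y = 2/3 ↦ 2/3  ≥
x = 1/3, y = 1 ↦ 2/3  ≥
x = 2/3, y = 0 ↦ 1/3  <
x = 2/3, y = 1/3 ↦ 1/3  <
x = 2/3, y = 2/3 ↦ 1/3  <
x = 2/3, y = 1 ↦ 1/3  <
x = 1, y = 0 ↦ 0  <
x = 1, y = 1/3 ↦ 0  <
x = 1, y = 2/3 ↦ 0  <
x = 1, y = 1 ↦ 0  <
So 8 of the 16 assignments meet the threshold.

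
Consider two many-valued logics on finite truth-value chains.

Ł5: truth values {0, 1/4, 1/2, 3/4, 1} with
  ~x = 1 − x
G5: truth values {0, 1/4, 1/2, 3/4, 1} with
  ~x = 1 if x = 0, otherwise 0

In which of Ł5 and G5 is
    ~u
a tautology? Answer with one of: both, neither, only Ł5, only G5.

neither

In Ł5: at u = 1/4 the value is 3/4 — not a tautology.
In G5: at u = 1/4 the value is 0 — not a tautology.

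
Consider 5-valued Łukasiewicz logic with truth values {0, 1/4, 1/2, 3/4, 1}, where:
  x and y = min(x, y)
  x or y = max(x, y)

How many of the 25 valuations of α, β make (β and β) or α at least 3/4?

value 1: 9 assignments (counts)
value 3/4: 7 assignments (counts)
value 1/2: 5 assignments
value 1/4: 3 assignments
value 0: 1 assignment
So 16 of the 25 assignments meet the threshold.

16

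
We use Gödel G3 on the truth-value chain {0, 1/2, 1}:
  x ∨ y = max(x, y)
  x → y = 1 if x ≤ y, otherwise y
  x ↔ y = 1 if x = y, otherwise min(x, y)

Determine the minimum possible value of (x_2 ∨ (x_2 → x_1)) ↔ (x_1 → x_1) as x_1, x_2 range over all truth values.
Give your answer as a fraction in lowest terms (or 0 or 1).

Take x_1 = 0, x_2 = 1/2:
x_2 → x_1 = 1/2 → 0 = 0
x_2 ∨ (x_2 → x_1) = 1/2 ∨ 0 = 1/2
x_1 → x_1 = 0 → 0 = 1
(x_2 ∨ (x_2 → x_1)) ↔ (x_1 → x_1) = 1/2 ↔ 1 = 1/2
No assignment yields a value below 1/2, so this is the minimum.

1/2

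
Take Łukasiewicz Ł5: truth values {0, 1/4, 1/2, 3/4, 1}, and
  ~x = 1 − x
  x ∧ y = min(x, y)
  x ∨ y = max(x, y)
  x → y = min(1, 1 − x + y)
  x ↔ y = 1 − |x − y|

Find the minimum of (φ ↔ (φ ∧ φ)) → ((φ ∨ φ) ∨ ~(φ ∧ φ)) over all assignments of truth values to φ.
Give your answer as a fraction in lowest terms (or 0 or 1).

Take φ = 1/2:
φ ∧ φ = 1/2 ∧ 1/2 = 1/2
φ ↔ (φ ∧ φ) = 1/2 ↔ 1/2 = 1
φ ∨ φ = 1/2 ∨ 1/2 = 1/2
φ ∧ φ = 1/2 ∧ 1/2 = 1/2
~(φ ∧ φ) = ~1/2 = 1/2
(φ ∨ φ) ∨ ~(φ ∧ φ) = 1/2 ∨ 1/2 = 1/2
(φ ↔ (φ ∧ φ)) → ((φ ∨ φ) ∨ ~(φ ∧ φ)) = 1 → 1/2 = 1/2
No assignment yields a value below 1/2, so this is the minimum.

1/2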